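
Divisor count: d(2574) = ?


2574 = 2^1 × 3^2 × 11^1 × 13^1
d(2574) = (1+1) × (2+1) × (1+1) × (1+1) = 24

24 divisors


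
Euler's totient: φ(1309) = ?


1309 = 7 × 11 × 17
Prime factors: 7, 11, 17
φ(1309) = 1309 × (1-1/7) × (1-1/11) × (1-1/17)
= 1309 × 6/7 × 10/11 × 16/17 = 960

φ(1309) = 960


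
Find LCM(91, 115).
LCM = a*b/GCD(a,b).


GCD(91, 115) = 1
LCM = 91*115/1 = 10465/1 = 10465

LCM = 10465


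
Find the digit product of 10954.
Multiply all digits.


1 × 0 × 9 × 5 × 4 = 0


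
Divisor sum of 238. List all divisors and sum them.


Divisors of 238: 1, 2, 7, 14, 17, 34, 119, 238
Sum = 1 + 2 + 7 + 14 + 17 + 34 + 119 + 238 = 432

σ(238) = 432


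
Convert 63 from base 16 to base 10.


63 (base 16) = 99 (decimal)
99 (decimal) = 99 (base 10)


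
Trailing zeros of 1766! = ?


floor(1766/5) = 353
floor(1766/25) = 70
floor(1766/125) = 14
floor(1766/625) = 2
Total = 439

439 trailing zeros


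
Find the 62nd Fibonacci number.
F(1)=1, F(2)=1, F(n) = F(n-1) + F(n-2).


Sequence: 1, 1, 2, 3, 5, 8, 13, 21, 34, 55, 89, 144, 233, 377, 610, 987, 1597, 2584, 4181, 6765, 10946, 17711, 28657, 46368, 75025, 121393, 196418, 317811, 514229, 832040, 1346269, 2178309, 3524578, 5702887, 9227465, 14930352, 24157817, 39088169, 63245986, 102334155, 165580141, 267914296, 433494437, 701408733, 1134903170, 1836311903, 2971215073, 4807526976, 7778742049, 12586269025, 20365011074, 32951280099, 53316291173, 86267571272, 139583862445, 225851433717, 365435296162, 591286729879, 956722026041, 1548008755920, 2504730781961, 4052739537881
F(62) = 4052739537881


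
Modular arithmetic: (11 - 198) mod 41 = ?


11 - 198 = -187
-187 mod 41 = 18


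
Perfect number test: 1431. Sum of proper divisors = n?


Proper divisors of 1431: 1, 3, 9, 27, 53, 159, 477
Sum = 1 + 3 + 9 + 27 + 53 + 159 + 477 = 729

No, 1431 is not perfect (729 ≠ 1431)


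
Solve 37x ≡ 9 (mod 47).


GCD(37, 47) = 1, unique solution
a^(-1) mod 47 = 14
x = 14 * 9 mod 47 = 32

x ≡ 32 (mod 47)


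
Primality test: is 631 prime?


Check divisors up to sqrt(631) = 25.1197
No divisors found.
631 is prime.

Yes, 631 is prime


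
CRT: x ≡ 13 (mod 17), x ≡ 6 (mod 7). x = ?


M = 17*7 = 119
M1 = M/17 = 7, M2 = M/7 = 17
M1^(-1) mod 17 = 5, M2^(-1) mod 7 = 5
x = 13*7*5 + 6*17*5 = 965
965 mod 119 = 13
Check: 13 mod 17 = 13 ✓, 13 mod 7 = 6 ✓

x ≡ 13 (mod 119)


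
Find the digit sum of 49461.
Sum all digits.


4 + 9 + 4 + 6 + 1 = 24


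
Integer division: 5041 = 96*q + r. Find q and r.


5041 = 96 * 52 + 49
Check: 4992 + 49 = 5041

q = 52, r = 49


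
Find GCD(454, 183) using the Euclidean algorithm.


454 = 2 * 183 + 88
183 = 2 * 88 + 7
88 = 12 * 7 + 4
7 = 1 * 4 + 3
4 = 1 * 3 + 1
3 = 3 * 1 + 0
GCD = 1


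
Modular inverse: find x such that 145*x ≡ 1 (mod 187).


Use the extended Euclidean algorithm on (187, 145); each row r = 187*s + 145*t:
r=187, s=1, t=0
r=145, s=0, t=1
q=1: r=42, s=1, t=-1   [187*(1) + 145*(-1) = 42]
q=3: r=19, s=-3, t=4   [187*(-3) + 145*(4) = 19]
q=2: r=4, s=7, t=-9   [187*(7) + 145*(-9) = 4]
q=4: r=3, s=-31, t=40   [187*(-31) + 145*(40) = 3]
q=1: r=1, s=38, t=-49   [187*(38) + 145*(-49) = 1]
q=3: r=0, s=-145, t=187   [187*(-145) + 145*(187) = 0]
GCD = 1 with t = -49, so 145*(-49) ≡ 1 (mod 187)
Inverse = -49 mod 187 = 138
Check: 145 * 138 = 20010 ≡ 1 (mod 187)

145^(-1) ≡ 138 (mod 187)


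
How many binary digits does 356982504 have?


356982504 in base 2 = 10101010001110001111011101000
Number of digits = 29

29 digits (base 2)


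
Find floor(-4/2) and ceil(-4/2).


-4/2 = -2.0000
floor = -2
ceil = -2

floor = -2, ceil = -2


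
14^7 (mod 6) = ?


14^1 mod 6 = 2
14^2 mod 6 = 4
14^3 mod 6 = 2
14^4 mod 6 = 4
14^5 mod 6 = 2
14^6 mod 6 = 4
14^7 mod 6 = 2


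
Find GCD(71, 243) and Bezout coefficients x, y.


Tabular extended Euclidean (each row: r = 71*s + 243*t):
r=71, s=1, t=0
r=243, s=0, t=1
q=0: r=71, s=1, t=0   [71*(1) + 243*(0) = 71]
q=3: r=30, s=-3, t=1   [71*(-3) + 243*(1) = 30]
q=2: r=11, s=7, t=-2   [71*(7) + 243*(-2) = 11]
q=2: r=8, s=-17, t=5   [71*(-17) + 243*(5) = 8]
q=1: r=3, s=24, t=-7   [71*(24) + 243*(-7) = 3]
q=2: r=2, s=-65, t=19   [71*(-65) + 243*(19) = 2]
q=1: r=1, s=89, t=-26   [71*(89) + 243*(-26) = 1]
q=2: r=0, s=-243, t=71   [71*(-243) + 243*(71) = 0]
GCD = 1; from the row with r=1: x=89, y=-26
Check: 71*(89) + 243*(-26) = 6319 - 6318 = 1

GCD = 1, x = 89, y = -26


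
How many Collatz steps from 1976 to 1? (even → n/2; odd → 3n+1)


1976 → 988 → 494 → 247 → 742 → 371 → 1114 → 557 → 1672 → 836 → 418 → 209 → 628 → 314 → 157 → 472 → 236 → 118 → 59 → 178 → 89 → 268 → 134 → 67 → 202 → 101 → 304 → 152 → 76 → 38 → 19 → 58 → 29 → 88 → 44 → 22 → 11 → 34 → 17 → 52 → 26 → 13 → 40 → 20 → 10 → 5 → 16 → 8 → 4 → 2 → 1
Total steps = 50

50 steps


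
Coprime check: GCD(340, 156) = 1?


Euclidean algorithm:
340 = 2 * 156 + 28
156 = 5 * 28 + 16
28 = 1 * 16 + 12
16 = 1 * 12 + 4
12 = 3 * 4 + 0
GCD(340, 156) = 4

No, not coprime (GCD = 4)


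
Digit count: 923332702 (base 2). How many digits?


923332702 in base 2 = 110111000010001111000001011110
Number of digits = 30

30 digits (base 2)


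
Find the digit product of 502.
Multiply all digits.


5 × 0 × 2 = 0


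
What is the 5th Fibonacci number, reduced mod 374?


F(k) mod 374 for k=1..5:
1, 1, 2, 3, 5
F(5) mod 374 = 5


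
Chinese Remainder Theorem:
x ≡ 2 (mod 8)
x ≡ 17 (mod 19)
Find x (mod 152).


M = 8*19 = 152
M1 = M/8 = 19, M2 = M/19 = 8
M1^(-1) mod 8 = 3, M2^(-1) mod 19 = 12
x = 2*19*3 + 17*8*12 = 1746
1746 mod 152 = 74
Check: 74 mod 8 = 2 ✓, 74 mod 19 = 17 ✓

x ≡ 74 (mod 152)


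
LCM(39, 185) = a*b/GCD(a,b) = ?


GCD(39, 185) = 1
LCM = 39*185/1 = 7215/1 = 7215

LCM = 7215


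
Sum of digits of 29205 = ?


2 + 9 + 2 + 0 + 5 = 18


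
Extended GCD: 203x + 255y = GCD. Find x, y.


Tabular extended Euclidean (each row: r = 203*s + 255*t):
r=203, s=1, t=0
r=255, s=0, t=1
q=0: r=203, s=1, t=0   [203*(1) + 255*(0) = 203]
q=1: r=52, s=-1, t=1   [203*(-1) + 255*(1) = 52]
q=3: r=47, s=4, t=-3   [203*(4) + 255*(-3) = 47]
q=1: r=5, s=-5, t=4   [203*(-5) + 255*(4) = 5]
q=9: r=2, s=49, t=-39   [203*(49) + 255*(-39) = 2]
q=2: r=1, s=-103, t=82   [203*(-103) + 255*(82) = 1]
q=2: r=0, s=255, t=-203   [203*(255) + 255*(-203) = 0]
GCD = 1; from the row with r=1: x=-103, y=82
Check: 203*(-103) + 255*(82) = -20909 + 20910 = 1

GCD = 1, x = -103, y = 82


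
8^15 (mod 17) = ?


8^1 mod 17 = 8
8^2 mod 17 = 13
8^3 mod 17 = 2
8^4 mod 17 = 16
8^5 mod 17 = 9
8^6 mod 17 = 4
8^7 mod 17 = 15
8^8 mod 17 = 1
8^9 mod 17 = 8
8^10 mod 17 = 13
8^11 mod 17 = 2
8^12 mod 17 = 16
8^13 mod 17 = 9
8^14 mod 17 = 4
8^15 mod 17 = 15


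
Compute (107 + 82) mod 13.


107 + 82 = 189
189 mod 13 = 7


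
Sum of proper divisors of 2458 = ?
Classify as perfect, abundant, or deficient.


Proper divisors: 1, 2, 1229
Sum = 1 + 2 + 1229 = 1232
1232 < 2458 → deficient

s(2458) = 1232 (deficient)


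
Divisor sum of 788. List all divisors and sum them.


Divisors of 788: 1, 2, 4, 197, 394, 788
Sum = 1 + 2 + 4 + 197 + 394 + 788 = 1386

σ(788) = 1386


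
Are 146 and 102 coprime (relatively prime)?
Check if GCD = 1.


Euclidean algorithm:
146 = 1 * 102 + 44
102 = 2 * 44 + 14
44 = 3 * 14 + 2
14 = 7 * 2 + 0
GCD(146, 102) = 2

No, not coprime (GCD = 2)


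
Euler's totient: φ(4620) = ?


4620 = 2^2 × 3 × 5 × 7 × 11
Prime factors: 2, 3, 5, 7, 11
φ(4620) = 4620 × (1-1/2) × (1-1/3) × (1-1/5) × (1-1/7) × (1-1/11)
= 4620 × 1/2 × 2/3 × 4/5 × 6/7 × 10/11 = 960

φ(4620) = 960


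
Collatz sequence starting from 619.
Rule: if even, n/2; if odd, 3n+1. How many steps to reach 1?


619 → 1858 → 929 → 2788 → 1394 → 697 → 2092 → 1046 → 523 → 1570 → 785 → 2356 → 1178 → 589 → 1768 → 884 → 442 → 221 → 664 → 332 → 166 → 83 → 250 → 125 → 376 → 188 → 94 → 47 → 142 → 71 → 214 → 107 → 322 → 161 → 484 → 242 → 121 → 364 → 182 → 91 → 274 → 137 → 412 → 206 → 103 → 310 → 155 → 466 → 233 → 700 → 350 → 175 → 526 → 263 → 790 → 395 → 1186 → 593 → 1780 → 890 → 445 → 1336 → 668 → 334 → 167 → 502 → 251 → 754 → 377 → 1132 → 566 → 283 → 850 → 425 → 1276 → 638 → 319 → 958 → 479 → 1438 → 719 → 2158 → 1079 → 3238 → 1619 → 4858 → 2429 → 7288 → 3644 → 1822 → 911 → 2734 → 1367 → 4102 → 2051 → 6154 → 3077 → 9232 → 4616 → 2308 → 1154 → 577 → 1732 → 866 → 433 → 1300 → 650 → 325 → 976 → 488 → 244 → 122 → 61 → 184 → 92 → 46 → 23 → 70 → 35 → 106 → 53 → 160 → 80 → 40 → 20 → 10 → 5 → 16 → 8 → 4 → 2 → 1
Total steps = 131

131 steps


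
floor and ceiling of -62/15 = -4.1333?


-62/15 = -4.1333
floor = -5
ceil = -4

floor = -5, ceil = -4


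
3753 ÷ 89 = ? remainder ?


3753 = 89 * 42 + 15
Check: 3738 + 15 = 3753

q = 42, r = 15


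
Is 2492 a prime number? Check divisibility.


2492 / 2 = 1246 (exact division)
2492 is NOT prime.

No, 2492 is not prime


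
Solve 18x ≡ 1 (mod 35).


GCD(18, 35) = 1, unique solution
a^(-1) mod 35 = 2
x = 2 * 1 mod 35 = 2

x ≡ 2 (mod 35)


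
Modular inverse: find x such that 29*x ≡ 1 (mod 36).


Use the extended Euclidean algorithm on (36, 29); each row r = 36*s + 29*t:
r=36, s=1, t=0
r=29, s=0, t=1
q=1: r=7, s=1, t=-1   [36*(1) + 29*(-1) = 7]
q=4: r=1, s=-4, t=5   [36*(-4) + 29*(5) = 1]
q=7: r=0, s=29, t=-36   [36*(29) + 29*(-36) = 0]
GCD = 1 with t = 5, so 29*(5) ≡ 1 (mod 36)
Inverse = 5 mod 36 = 5
Check: 29 * 5 = 145 ≡ 1 (mod 36)

29^(-1) ≡ 5 (mod 36)


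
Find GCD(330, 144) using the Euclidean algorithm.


330 = 2 * 144 + 42
144 = 3 * 42 + 18
42 = 2 * 18 + 6
18 = 3 * 6 + 0
GCD = 6


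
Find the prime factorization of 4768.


4768 / 2 = 2384
2384 / 2 = 1192
1192 / 2 = 596
596 / 2 = 298
298 / 2 = 149
149 / 149 = 1
4768 = 2^5 × 149


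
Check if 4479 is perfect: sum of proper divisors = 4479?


Proper divisors of 4479: 1, 3, 1493
Sum = 1 + 3 + 1493 = 1497

No, 4479 is not perfect (1497 ≠ 4479)


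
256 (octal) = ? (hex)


256 (base 8) = 174 (decimal)
174 (decimal) = AE (base 16)


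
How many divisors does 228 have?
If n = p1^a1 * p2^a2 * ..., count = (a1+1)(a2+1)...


228 = 2^2 × 3^1 × 19^1
d(228) = (2+1) × (1+1) × (1+1) = 12

12 divisors


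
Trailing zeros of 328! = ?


floor(328/5) = 65
floor(328/25) = 13
floor(328/125) = 2
Total = 80

80 trailing zeros


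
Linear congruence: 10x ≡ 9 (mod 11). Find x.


GCD(10, 11) = 1, unique solution
a^(-1) mod 11 = 10
x = 10 * 9 mod 11 = 2

x ≡ 2 (mod 11)


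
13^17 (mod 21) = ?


13^1 mod 21 = 13
13^2 mod 21 = 1
13^3 mod 21 = 13
13^4 mod 21 = 1
13^5 mod 21 = 13
13^6 mod 21 = 1
13^7 mod 21 = 13
13^8 mod 21 = 1
13^9 mod 21 = 13
13^10 mod 21 = 1
13^11 mod 21 = 13
13^12 mod 21 = 1
13^13 mod 21 = 13
13^14 mod 21 = 1
13^15 mod 21 = 13
13^16 mod 21 = 1
13^17 mod 21 = 13


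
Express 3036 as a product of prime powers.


3036 / 2 = 1518
1518 / 2 = 759
759 / 3 = 253
253 / 11 = 23
23 / 23 = 1
3036 = 2^2 × 3 × 11 × 23


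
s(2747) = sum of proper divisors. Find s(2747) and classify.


Proper divisors: 1, 41, 67
Sum = 1 + 41 + 67 = 109
109 < 2747 → deficient

s(2747) = 109 (deficient)


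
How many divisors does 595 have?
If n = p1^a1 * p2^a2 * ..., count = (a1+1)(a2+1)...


595 = 5^1 × 7^1 × 17^1
d(595) = (1+1) × (1+1) × (1+1) = 8

8 divisors


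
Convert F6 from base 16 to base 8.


F6 (base 16) = 246 (decimal)
246 (decimal) = 366 (base 8)


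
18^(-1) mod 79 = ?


Use the extended Euclidean algorithm on (79, 18); each row r = 79*s + 18*t:
r=79, s=1, t=0
r=18, s=0, t=1
q=4: r=7, s=1, t=-4   [79*(1) + 18*(-4) = 7]
q=2: r=4, s=-2, t=9   [79*(-2) + 18*(9) = 4]
q=1: r=3, s=3, t=-13   [79*(3) + 18*(-13) = 3]
q=1: r=1, s=-5, t=22   [79*(-5) + 18*(22) = 1]
q=3: r=0, s=18, t=-79   [79*(18) + 18*(-79) = 0]
GCD = 1 with t = 22, so 18*(22) ≡ 1 (mod 79)
Inverse = 22 mod 79 = 22
Check: 18 * 22 = 396 ≡ 1 (mod 79)

18^(-1) ≡ 22 (mod 79)


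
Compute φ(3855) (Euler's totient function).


3855 = 3 × 5 × 257
Prime factors: 3, 5, 257
φ(3855) = 3855 × (1-1/3) × (1-1/5) × (1-1/257)
= 3855 × 2/3 × 4/5 × 256/257 = 2048

φ(3855) = 2048


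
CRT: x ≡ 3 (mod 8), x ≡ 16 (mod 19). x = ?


M = 8*19 = 152
M1 = M/8 = 19, M2 = M/19 = 8
M1^(-1) mod 8 = 3, M2^(-1) mod 19 = 12
x = 3*19*3 + 16*8*12 = 1707
1707 mod 152 = 35
Check: 35 mod 8 = 3 ✓, 35 mod 19 = 16 ✓

x ≡ 35 (mod 152)


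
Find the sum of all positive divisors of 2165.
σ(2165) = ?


Divisors of 2165: 1, 5, 433, 2165
Sum = 1 + 5 + 433 + 2165 = 2604

σ(2165) = 2604


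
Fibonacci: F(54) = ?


Sequence: 1, 1, 2, 3, 5, 8, 13, 21, 34, 55, 89, 144, 233, 377, 610, 987, 1597, 2584, 4181, 6765, 10946, 17711, 28657, 46368, 75025, 121393, 196418, 317811, 514229, 832040, 1346269, 2178309, 3524578, 5702887, 9227465, 14930352, 24157817, 39088169, 63245986, 102334155, 165580141, 267914296, 433494437, 701408733, 1134903170, 1836311903, 2971215073, 4807526976, 7778742049, 12586269025, 20365011074, 32951280099, 53316291173, 86267571272
F(54) = 86267571272


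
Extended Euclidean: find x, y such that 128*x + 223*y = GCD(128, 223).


Tabular extended Euclidean (each row: r = 128*s + 223*t):
r=128, s=1, t=0
r=223, s=0, t=1
q=0: r=128, s=1, t=0   [128*(1) + 223*(0) = 128]
q=1: r=95, s=-1, t=1   [128*(-1) + 223*(1) = 95]
q=1: r=33, s=2, t=-1   [128*(2) + 223*(-1) = 33]
q=2: r=29, s=-5, t=3   [128*(-5) + 223*(3) = 29]
q=1: r=4, s=7, t=-4   [128*(7) + 223*(-4) = 4]
q=7: r=1, s=-54, t=31   [128*(-54) + 223*(31) = 1]
q=4: r=0, s=223, t=-128   [128*(223) + 223*(-128) = 0]
GCD = 1; from the row with r=1: x=-54, y=31
Check: 128*(-54) + 223*(31) = -6912 + 6913 = 1

GCD = 1, x = -54, y = 31


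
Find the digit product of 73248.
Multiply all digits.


7 × 3 × 2 × 4 × 8 = 1344


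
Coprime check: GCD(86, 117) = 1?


Euclidean algorithm:
117 = 1 * 86 + 31
86 = 2 * 31 + 24
31 = 1 * 24 + 7
24 = 3 * 7 + 3
7 = 2 * 3 + 1
3 = 3 * 1 + 0
GCD(86, 117) = 1

Yes, coprime (GCD = 1)


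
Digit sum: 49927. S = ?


4 + 9 + 9 + 2 + 7 = 31


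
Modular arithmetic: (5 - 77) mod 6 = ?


5 - 77 = -72
-72 mod 6 = 0


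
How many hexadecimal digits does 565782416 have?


565782416 in base 16 = 21B92790
Number of digits = 8

8 digits (base 16)


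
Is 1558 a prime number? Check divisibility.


1558 / 2 = 779 (exact division)
1558 is NOT prime.

No, 1558 is not prime


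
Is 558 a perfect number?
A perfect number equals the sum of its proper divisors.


Proper divisors of 558: 1, 2, 3, 6, 9, 18, 31, 62, 93, 186, 279
Sum = 1 + 2 + 3 + 6 + 9 + 18 + 31 + 62 + 93 + 186 + 279 = 690

No, 558 is not perfect (690 ≠ 558)


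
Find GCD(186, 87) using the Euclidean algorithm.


186 = 2 * 87 + 12
87 = 7 * 12 + 3
12 = 4 * 3 + 0
GCD = 3


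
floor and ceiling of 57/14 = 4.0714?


57/14 = 4.0714
floor = 4
ceil = 5

floor = 4, ceil = 5


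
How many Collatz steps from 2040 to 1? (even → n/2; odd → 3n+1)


2040 → 1020 → 510 → 255 → 766 → 383 → 1150 → 575 → 1726 → 863 → 2590 → 1295 → 3886 → 1943 → 5830 → 2915 → 8746 → 4373 → 13120 → 6560 → 3280 → 1640 → 820 → 410 → 205 → 616 → 308 → 154 → 77 → 232 → 116 → 58 → 29 → 88 → 44 → 22 → 11 → 34 → 17 → 52 → 26 → 13 → 40 → 20 → 10 → 5 → 16 → 8 → 4 → 2 → 1
Total steps = 50

50 steps


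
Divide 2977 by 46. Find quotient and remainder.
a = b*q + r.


2977 = 46 * 64 + 33
Check: 2944 + 33 = 2977

q = 64, r = 33


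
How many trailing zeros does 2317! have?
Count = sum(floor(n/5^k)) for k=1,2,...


floor(2317/5) = 463
floor(2317/25) = 92
floor(2317/125) = 18
floor(2317/625) = 3
Total = 576

576 trailing zeros


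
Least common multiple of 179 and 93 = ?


GCD(179, 93) = 1
LCM = 179*93/1 = 16647/1 = 16647

LCM = 16647


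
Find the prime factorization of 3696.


3696 / 2 = 1848
1848 / 2 = 924
924 / 2 = 462
462 / 2 = 231
231 / 3 = 77
77 / 7 = 11
11 / 11 = 1
3696 = 2^4 × 3 × 7 × 11


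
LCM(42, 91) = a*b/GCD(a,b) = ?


GCD(42, 91) = 7
LCM = 42*91/7 = 3822/7 = 546

LCM = 546


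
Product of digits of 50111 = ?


5 × 0 × 1 × 1 × 1 = 0


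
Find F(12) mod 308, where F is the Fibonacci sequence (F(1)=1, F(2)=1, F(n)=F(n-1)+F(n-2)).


F(k) mod 308 for k=1..12:
1, 1, 2, 3, 5, 8, 13, 21, 34, 55, 89, 144
F(12) mod 308 = 144


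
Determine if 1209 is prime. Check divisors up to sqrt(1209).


1209 / 3 = 403 (exact division)
1209 is NOT prime.

No, 1209 is not prime


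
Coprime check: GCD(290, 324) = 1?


Euclidean algorithm:
324 = 1 * 290 + 34
290 = 8 * 34 + 18
34 = 1 * 18 + 16
18 = 1 * 16 + 2
16 = 8 * 2 + 0
GCD(290, 324) = 2

No, not coprime (GCD = 2)


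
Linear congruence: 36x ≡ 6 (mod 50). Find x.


GCD(36, 50) = 2 divides 6
Divide: 18x ≡ 3 (mod 25)
x ≡ 21 (mod 25)


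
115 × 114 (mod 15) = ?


115 × 114 = 13110
13110 mod 15 = 0


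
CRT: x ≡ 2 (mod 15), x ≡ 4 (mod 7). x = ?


M = 15*7 = 105
M1 = M/15 = 7, M2 = M/7 = 15
M1^(-1) mod 15 = 13, M2^(-1) mod 7 = 1
x = 2*7*13 + 4*15*1 = 242
242 mod 105 = 32
Check: 32 mod 15 = 2 ✓, 32 mod 7 = 4 ✓

x ≡ 32 (mod 105)


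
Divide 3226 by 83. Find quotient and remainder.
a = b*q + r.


3226 = 83 * 38 + 72
Check: 3154 + 72 = 3226

q = 38, r = 72


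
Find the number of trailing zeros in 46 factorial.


floor(46/5) = 9
floor(46/25) = 1
Total = 10

10 trailing zeros


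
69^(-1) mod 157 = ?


Use the extended Euclidean algorithm on (157, 69); each row r = 157*s + 69*t:
r=157, s=1, t=0
r=69, s=0, t=1
q=2: r=19, s=1, t=-2   [157*(1) + 69*(-2) = 19]
q=3: r=12, s=-3, t=7   [157*(-3) + 69*(7) = 12]
q=1: r=7, s=4, t=-9   [157*(4) + 69*(-9) = 7]
q=1: r=5, s=-7, t=16   [157*(-7) + 69*(16) = 5]
q=1: r=2, s=11, t=-25   [157*(11) + 69*(-25) = 2]
q=2: r=1, s=-29, t=66   [157*(-29) + 69*(66) = 1]
q=2: r=0, s=69, t=-157   [157*(69) + 69*(-157) = 0]
GCD = 1 with t = 66, so 69*(66) ≡ 1 (mod 157)
Inverse = 66 mod 157 = 66
Check: 69 * 66 = 4554 ≡ 1 (mod 157)

69^(-1) ≡ 66 (mod 157)


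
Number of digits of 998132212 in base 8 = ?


998132212 in base 8 = 7337444764
Number of digits = 10

10 digits (base 8)


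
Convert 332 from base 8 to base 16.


332 (base 8) = 218 (decimal)
218 (decimal) = DA (base 16)


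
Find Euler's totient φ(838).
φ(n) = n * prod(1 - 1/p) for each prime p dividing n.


838 = 2 × 419
Prime factors: 2, 419
φ(838) = 838 × (1-1/2) × (1-1/419)
= 838 × 1/2 × 418/419 = 418

φ(838) = 418


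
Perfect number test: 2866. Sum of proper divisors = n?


Proper divisors of 2866: 1, 2, 1433
Sum = 1 + 2 + 1433 = 1436

No, 2866 is not perfect (1436 ≠ 2866)


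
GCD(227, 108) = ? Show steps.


227 = 2 * 108 + 11
108 = 9 * 11 + 9
11 = 1 * 9 + 2
9 = 4 * 2 + 1
2 = 2 * 1 + 0
GCD = 1


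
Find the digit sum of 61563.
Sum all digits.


6 + 1 + 5 + 6 + 3 = 21


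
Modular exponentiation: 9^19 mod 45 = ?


9^1 mod 45 = 9
9^2 mod 45 = 36
9^3 mod 45 = 9
9^4 mod 45 = 36
9^5 mod 45 = 9
9^6 mod 45 = 36
9^7 mod 45 = 9
9^8 mod 45 = 36
9^9 mod 45 = 9
9^10 mod 45 = 36
9^11 mod 45 = 9
9^12 mod 45 = 36
9^13 mod 45 = 9
9^14 mod 45 = 36
9^15 mod 45 = 9
9^16 mod 45 = 36
9^17 mod 45 = 9
9^18 mod 45 = 36
9^19 mod 45 = 9


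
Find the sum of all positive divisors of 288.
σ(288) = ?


Divisors of 288: 1, 2, 3, 4, 6, 8, 9, 12, 16, 18, 24, 32, 36, 48, 72, 96, 144, 288
Sum = 1 + 2 + 3 + 4 + 6 + 8 + 9 + 12 + 16 + 18 + 24 + 32 + 36 + 48 + 72 + 96 + 144 + 288 = 819

σ(288) = 819


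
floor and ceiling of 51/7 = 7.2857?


51/7 = 7.2857
floor = 7
ceil = 8

floor = 7, ceil = 8


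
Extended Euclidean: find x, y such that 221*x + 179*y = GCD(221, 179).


Tabular extended Euclidean (each row: r = 221*s + 179*t):
r=221, s=1, t=0
r=179, s=0, t=1
q=1: r=42, s=1, t=-1   [221*(1) + 179*(-1) = 42]
q=4: r=11, s=-4, t=5   [221*(-4) + 179*(5) = 11]
q=3: r=9, s=13, t=-16   [221*(13) + 179*(-16) = 9]
q=1: r=2, s=-17, t=21   [221*(-17) + 179*(21) = 2]
q=4: r=1, s=81, t=-100   [221*(81) + 179*(-100) = 1]
q=2: r=0, s=-179, t=221   [221*(-179) + 179*(221) = 0]
GCD = 1; from the row with r=1: x=81, y=-100
Check: 221*(81) + 179*(-100) = 17901 - 17900 = 1

GCD = 1, x = 81, y = -100


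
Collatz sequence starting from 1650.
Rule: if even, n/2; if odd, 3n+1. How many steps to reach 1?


1650 → 825 → 2476 → 1238 → 619 → 1858 → 929 → 2788 → 1394 → 697 → 2092 → 1046 → 523 → 1570 → 785 → 2356 → 1178 → 589 → 1768 → 884 → 442 → 221 → 664 → 332 → 166 → 83 → 250 → 125 → 376 → 188 → 94 → 47 → 142 → 71 → 214 → 107 → 322 → 161 → 484 → 242 → 121 → 364 → 182 → 91 → 274 → 137 → 412 → 206 → 103 → 310 → 155 → 466 → 233 → 700 → 350 → 175 → 526 → 263 → 790 → 395 → 1186 → 593 → 1780 → 890 → 445 → 1336 → 668 → 334 → 167 → 502 → 251 → 754 → 377 → 1132 → 566 → 283 → 850 → 425 → 1276 → 638 → 319 → 958 → 479 → 1438 → 719 → 2158 → 1079 → 3238 → 1619 → 4858 → 2429 → 7288 → 3644 → 1822 → 911 → 2734 → 1367 → 4102 → 2051 → 6154 → 3077 → 9232 → 4616 → 2308 → 1154 → 577 → 1732 → 866 → 433 → 1300 → 650 → 325 → 976 → 488 → 244 → 122 → 61 → 184 → 92 → 46 → 23 → 70 → 35 → 106 → 53 → 160 → 80 → 40 → 20 → 10 → 5 → 16 → 8 → 4 → 2 → 1
Total steps = 135

135 steps


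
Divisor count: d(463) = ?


463 = 463^1
d(463) = (1+1) = 2

2 divisors


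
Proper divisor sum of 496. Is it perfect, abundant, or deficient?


Proper divisors: 1, 2, 4, 8, 16, 31, 62, 124, 248
Sum = 1 + 2 + 4 + 8 + 16 + 31 + 62 + 124 + 248 = 496
496 = 496 → perfect

s(496) = 496 (perfect)


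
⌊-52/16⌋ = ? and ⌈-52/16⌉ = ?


-52/16 = -3.2500
floor = -4
ceil = -3

floor = -4, ceil = -3


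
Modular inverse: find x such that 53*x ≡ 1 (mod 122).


Use the extended Euclidean algorithm on (122, 53); each row r = 122*s + 53*t:
r=122, s=1, t=0
r=53, s=0, t=1
q=2: r=16, s=1, t=-2   [122*(1) + 53*(-2) = 16]
q=3: r=5, s=-3, t=7   [122*(-3) + 53*(7) = 5]
q=3: r=1, s=10, t=-23   [122*(10) + 53*(-23) = 1]
q=5: r=0, s=-53, t=122   [122*(-53) + 53*(122) = 0]
GCD = 1 with t = -23, so 53*(-23) ≡ 1 (mod 122)
Inverse = -23 mod 122 = 99
Check: 53 * 99 = 5247 ≡ 1 (mod 122)

53^(-1) ≡ 99 (mod 122)


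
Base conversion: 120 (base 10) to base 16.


120 (base 10) = 120 (decimal)
120 (decimal) = 78 (base 16)


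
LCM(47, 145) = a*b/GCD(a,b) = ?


GCD(47, 145) = 1
LCM = 47*145/1 = 6815/1 = 6815

LCM = 6815


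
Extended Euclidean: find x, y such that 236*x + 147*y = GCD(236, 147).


Tabular extended Euclidean (each row: r = 236*s + 147*t):
r=236, s=1, t=0
r=147, s=0, t=1
q=1: r=89, s=1, t=-1   [236*(1) + 147*(-1) = 89]
q=1: r=58, s=-1, t=2   [236*(-1) + 147*(2) = 58]
q=1: r=31, s=2, t=-3   [236*(2) + 147*(-3) = 31]
q=1: r=27, s=-3, t=5   [236*(-3) + 147*(5) = 27]
q=1: r=4, s=5, t=-8   [236*(5) + 147*(-8) = 4]
q=6: r=3, s=-33, t=53   [236*(-33) + 147*(53) = 3]
q=1: r=1, s=38, t=-61   [236*(38) + 147*(-61) = 1]
q=3: r=0, s=-147, t=236   [236*(-147) + 147*(236) = 0]
GCD = 1; from the row with r=1: x=38, y=-61
Check: 236*(38) + 147*(-61) = 8968 - 8967 = 1

GCD = 1, x = 38, y = -61


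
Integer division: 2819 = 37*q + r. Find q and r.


2819 = 37 * 76 + 7
Check: 2812 + 7 = 2819

q = 76, r = 7


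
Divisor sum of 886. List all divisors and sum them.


Divisors of 886: 1, 2, 443, 886
Sum = 1 + 2 + 443 + 886 = 1332

σ(886) = 1332


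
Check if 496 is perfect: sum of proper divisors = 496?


Proper divisors of 496: 1, 2, 4, 8, 16, 31, 62, 124, 248
Sum = 1 + 2 + 4 + 8 + 16 + 31 + 62 + 124 + 248 = 496

Yes, 496 is perfect (496 = 496)


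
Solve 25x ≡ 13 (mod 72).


GCD(25, 72) = 1, unique solution
a^(-1) mod 72 = 49
x = 49 * 13 mod 72 = 61

x ≡ 61 (mod 72)


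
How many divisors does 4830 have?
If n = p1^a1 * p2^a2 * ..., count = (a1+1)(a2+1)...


4830 = 2^1 × 3^1 × 5^1 × 7^1 × 23^1
d(4830) = (1+1) × (1+1) × (1+1) × (1+1) × (1+1) = 32

32 divisors


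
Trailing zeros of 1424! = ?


floor(1424/5) = 284
floor(1424/25) = 56
floor(1424/125) = 11
floor(1424/625) = 2
Total = 353

353 trailing zeros


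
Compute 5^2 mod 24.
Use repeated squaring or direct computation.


5^1 mod 24 = 5
5^2 mod 24 = 1


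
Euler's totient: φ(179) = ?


179 = 179
Prime factors: 179
φ(179) = 179 × (1-1/179)
= 179 × 178/179 = 178

φ(179) = 178


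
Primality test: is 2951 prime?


2951 / 13 = 227 (exact division)
2951 is NOT prime.

No, 2951 is not prime


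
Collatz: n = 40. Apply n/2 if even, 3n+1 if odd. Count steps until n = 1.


40 → 20 → 10 → 5 → 16 → 8 → 4 → 2 → 1
Total steps = 8

8 steps


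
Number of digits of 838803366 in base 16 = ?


838803366 in base 16 = 31FF1FA6
Number of digits = 8

8 digits (base 16)


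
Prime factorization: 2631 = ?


2631 / 3 = 877
877 / 877 = 1
2631 = 3 × 877


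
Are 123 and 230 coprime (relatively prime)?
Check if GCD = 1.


Euclidean algorithm:
230 = 1 * 123 + 107
123 = 1 * 107 + 16
107 = 6 * 16 + 11
16 = 1 * 11 + 5
11 = 2 * 5 + 1
5 = 5 * 1 + 0
GCD(123, 230) = 1

Yes, coprime (GCD = 1)


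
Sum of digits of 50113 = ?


5 + 0 + 1 + 1 + 3 = 10


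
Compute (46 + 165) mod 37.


46 + 165 = 211
211 mod 37 = 26


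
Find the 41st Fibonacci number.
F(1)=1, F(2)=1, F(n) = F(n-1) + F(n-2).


Sequence: 1, 1, 2, 3, 5, 8, 13, 21, 34, 55, 89, 144, 233, 377, 610, 987, 1597, 2584, 4181, 6765, 10946, 17711, 28657, 46368, 75025, 121393, 196418, 317811, 514229, 832040, 1346269, 2178309, 3524578, 5702887, 9227465, 14930352, 24157817, 39088169, 63245986, 102334155, 165580141
F(41) = 165580141


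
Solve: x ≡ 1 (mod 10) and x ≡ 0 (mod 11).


M = 10*11 = 110
M1 = M/10 = 11, M2 = M/11 = 10
M1^(-1) mod 10 = 1, M2^(-1) mod 11 = 10
x = 1*11*1 + 0*10*10 = 11
11 mod 110 = 11
Check: 11 mod 10 = 1 ✓, 11 mod 11 = 0 ✓

x ≡ 11 (mod 110)


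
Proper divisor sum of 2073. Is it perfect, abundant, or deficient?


Proper divisors: 1, 3, 691
Sum = 1 + 3 + 691 = 695
695 < 2073 → deficient

s(2073) = 695 (deficient)


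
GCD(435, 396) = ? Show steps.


435 = 1 * 396 + 39
396 = 10 * 39 + 6
39 = 6 * 6 + 3
6 = 2 * 3 + 0
GCD = 3


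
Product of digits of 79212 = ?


7 × 9 × 2 × 1 × 2 = 252


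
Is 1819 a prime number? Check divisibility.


1819 / 17 = 107 (exact division)
1819 is NOT prime.

No, 1819 is not prime


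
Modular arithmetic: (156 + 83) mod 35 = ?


156 + 83 = 239
239 mod 35 = 29


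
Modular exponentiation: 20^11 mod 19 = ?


20^1 mod 19 = 1
20^2 mod 19 = 1
20^3 mod 19 = 1
20^4 mod 19 = 1
20^5 mod 19 = 1
20^6 mod 19 = 1
20^7 mod 19 = 1
20^8 mod 19 = 1
20^9 mod 19 = 1
20^10 mod 19 = 1
20^11 mod 19 = 1


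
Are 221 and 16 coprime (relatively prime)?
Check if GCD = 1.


Euclidean algorithm:
221 = 13 * 16 + 13
16 = 1 * 13 + 3
13 = 4 * 3 + 1
3 = 3 * 1 + 0
GCD(221, 16) = 1

Yes, coprime (GCD = 1)


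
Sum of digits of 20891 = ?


2 + 0 + 8 + 9 + 1 = 20


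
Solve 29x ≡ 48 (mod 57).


GCD(29, 57) = 1, unique solution
a^(-1) mod 57 = 2
x = 2 * 48 mod 57 = 39

x ≡ 39 (mod 57)


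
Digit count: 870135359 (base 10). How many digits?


870135359 has 9 digits in base 10
floor(log10(870135359)) + 1 = floor(8.9396) + 1 = 9

9 digits (base 10)


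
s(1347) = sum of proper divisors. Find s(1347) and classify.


Proper divisors: 1, 3, 449
Sum = 1 + 3 + 449 = 453
453 < 1347 → deficient

s(1347) = 453 (deficient)


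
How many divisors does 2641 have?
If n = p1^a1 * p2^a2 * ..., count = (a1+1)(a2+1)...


2641 = 19^1 × 139^1
d(2641) = (1+1) × (1+1) = 4

4 divisors


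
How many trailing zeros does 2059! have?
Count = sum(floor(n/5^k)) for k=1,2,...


floor(2059/5) = 411
floor(2059/25) = 82
floor(2059/125) = 16
floor(2059/625) = 3
Total = 512

512 trailing zeros


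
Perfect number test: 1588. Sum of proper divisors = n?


Proper divisors of 1588: 1, 2, 4, 397, 794
Sum = 1 + 2 + 4 + 397 + 794 = 1198

No, 1588 is not perfect (1198 ≠ 1588)


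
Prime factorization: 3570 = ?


3570 / 2 = 1785
1785 / 3 = 595
595 / 5 = 119
119 / 7 = 17
17 / 17 = 1
3570 = 2 × 3 × 5 × 7 × 17


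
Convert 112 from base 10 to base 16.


112 (base 10) = 112 (decimal)
112 (decimal) = 70 (base 16)


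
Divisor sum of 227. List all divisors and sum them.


Divisors of 227: 1, 227
Sum = 1 + 227 = 228

σ(227) = 228


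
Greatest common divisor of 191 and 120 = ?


191 = 1 * 120 + 71
120 = 1 * 71 + 49
71 = 1 * 49 + 22
49 = 2 * 22 + 5
22 = 4 * 5 + 2
5 = 2 * 2 + 1
2 = 2 * 1 + 0
GCD = 1


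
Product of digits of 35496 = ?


3 × 5 × 4 × 9 × 6 = 3240


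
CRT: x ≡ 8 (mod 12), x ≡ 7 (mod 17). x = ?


M = 12*17 = 204
M1 = M/12 = 17, M2 = M/17 = 12
M1^(-1) mod 12 = 5, M2^(-1) mod 17 = 10
x = 8*17*5 + 7*12*10 = 1520
1520 mod 204 = 92
Check: 92 mod 12 = 8 ✓, 92 mod 17 = 7 ✓

x ≡ 92 (mod 204)


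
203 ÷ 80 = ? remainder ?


203 = 80 * 2 + 43
Check: 160 + 43 = 203

q = 2, r = 43


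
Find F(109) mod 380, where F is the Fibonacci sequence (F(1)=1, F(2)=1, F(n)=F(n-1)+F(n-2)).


F(k) mod 380 for k=1..109:
1, 1, 2, 3, 5, 8, 13, 21, 34, 55, 89, 144, 233, 377, 230, 227, 77, 304, 1, 305, 306, 231, 157, 8, 165, 173, 338, 131, 89, 220, 309, 149, 78, 227, 305, 152, 77, 229, 306, 155, 81, 236, 317, 173, 110, 283, 13, 296, 309, 225, 154, 379, 153, 152, 305, 77, 2, 79, 81, 160, 241, 21, 262, 283, 165, 68, 233, 301, 154, 75, 229, 304, 153, 77, 230, 307, 157, 84, 241, 325, 186, 131, 317, 68, 5, 73, 78, 151, 229, 0, 229, 229, 78, 307, 5, 312, 317, 249, 186, 55, 241, 296, 157, 73, 230, 303, 153, 76, 229
F(109) mod 380 = 229


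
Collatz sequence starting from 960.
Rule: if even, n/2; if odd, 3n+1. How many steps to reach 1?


960 → 480 → 240 → 120 → 60 → 30 → 15 → 46 → 23 → 70 → 35 → 106 → 53 → 160 → 80 → 40 → 20 → 10 → 5 → 16 → 8 → 4 → 2 → 1
Total steps = 23

23 steps


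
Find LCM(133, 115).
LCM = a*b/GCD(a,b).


GCD(133, 115) = 1
LCM = 133*115/1 = 15295/1 = 15295

LCM = 15295


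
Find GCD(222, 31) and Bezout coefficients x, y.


Tabular extended Euclidean (each row: r = 222*s + 31*t):
r=222, s=1, t=0
r=31, s=0, t=1
q=7: r=5, s=1, t=-7   [222*(1) + 31*(-7) = 5]
q=6: r=1, s=-6, t=43   [222*(-6) + 31*(43) = 1]
q=5: r=0, s=31, t=-222   [222*(31) + 31*(-222) = 0]
GCD = 1; from the row with r=1: x=-6, y=43
Check: 222*(-6) + 31*(43) = -1332 + 1333 = 1

GCD = 1, x = -6, y = 43


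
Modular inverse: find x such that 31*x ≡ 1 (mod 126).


Use the extended Euclidean algorithm on (126, 31); each row r = 126*s + 31*t:
r=126, s=1, t=0
r=31, s=0, t=1
q=4: r=2, s=1, t=-4   [126*(1) + 31*(-4) = 2]
q=15: r=1, s=-15, t=61   [126*(-15) + 31*(61) = 1]
q=2: r=0, s=31, t=-126   [126*(31) + 31*(-126) = 0]
GCD = 1 with t = 61, so 31*(61) ≡ 1 (mod 126)
Inverse = 61 mod 126 = 61
Check: 31 * 61 = 1891 ≡ 1 (mod 126)

31^(-1) ≡ 61 (mod 126)


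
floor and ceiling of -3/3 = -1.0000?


-3/3 = -1.0000
floor = -1
ceil = -1

floor = -1, ceil = -1


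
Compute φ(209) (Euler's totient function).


209 = 11 × 19
Prime factors: 11, 19
φ(209) = 209 × (1-1/11) × (1-1/19)
= 209 × 10/11 × 18/19 = 180

φ(209) = 180


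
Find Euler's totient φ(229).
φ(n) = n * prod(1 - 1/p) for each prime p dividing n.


229 = 229
Prime factors: 229
φ(229) = 229 × (1-1/229)
= 229 × 228/229 = 228

φ(229) = 228


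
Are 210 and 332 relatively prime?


Euclidean algorithm:
332 = 1 * 210 + 122
210 = 1 * 122 + 88
122 = 1 * 88 + 34
88 = 2 * 34 + 20
34 = 1 * 20 + 14
20 = 1 * 14 + 6
14 = 2 * 6 + 2
6 = 3 * 2 + 0
GCD(210, 332) = 2

No, not coprime (GCD = 2)


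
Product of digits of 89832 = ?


8 × 9 × 8 × 3 × 2 = 3456


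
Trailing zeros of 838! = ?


floor(838/5) = 167
floor(838/25) = 33
floor(838/125) = 6
floor(838/625) = 1
Total = 207

207 trailing zeros


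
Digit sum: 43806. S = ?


4 + 3 + 8 + 0 + 6 = 21


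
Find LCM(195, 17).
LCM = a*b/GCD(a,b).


GCD(195, 17) = 1
LCM = 195*17/1 = 3315/1 = 3315

LCM = 3315


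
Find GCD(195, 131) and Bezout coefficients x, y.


Tabular extended Euclidean (each row: r = 195*s + 131*t):
r=195, s=1, t=0
r=131, s=0, t=1
q=1: r=64, s=1, t=-1   [195*(1) + 131*(-1) = 64]
q=2: r=3, s=-2, t=3   [195*(-2) + 131*(3) = 3]
q=21: r=1, s=43, t=-64   [195*(43) + 131*(-64) = 1]
q=3: r=0, s=-131, t=195   [195*(-131) + 131*(195) = 0]
GCD = 1; from the row with r=1: x=43, y=-64
Check: 195*(43) + 131*(-64) = 8385 - 8384 = 1

GCD = 1, x = 43, y = -64


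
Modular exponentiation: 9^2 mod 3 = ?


9^1 mod 3 = 0
9^2 mod 3 = 0


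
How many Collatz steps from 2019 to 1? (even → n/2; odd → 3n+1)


2019 → 6058 → 3029 → 9088 → 4544 → 2272 → 1136 → 568 → 284 → 142 → 71 → 214 → 107 → 322 → 161 → 484 → 242 → 121 → 364 → 182 → 91 → 274 → 137 → 412 → 206 → 103 → 310 → 155 → 466 → 233 → 700 → 350 → 175 → 526 → 263 → 790 → 395 → 1186 → 593 → 1780 → 890 → 445 → 1336 → 668 → 334 → 167 → 502 → 251 → 754 → 377 → 1132 → 566 → 283 → 850 → 425 → 1276 → 638 → 319 → 958 → 479 → 1438 → 719 → 2158 → 1079 → 3238 → 1619 → 4858 → 2429 → 7288 → 3644 → 1822 → 911 → 2734 → 1367 → 4102 → 2051 → 6154 → 3077 → 9232 → 4616 → 2308 → 1154 → 577 → 1732 → 866 → 433 → 1300 → 650 → 325 → 976 → 488 → 244 → 122 → 61 → 184 → 92 → 46 → 23 → 70 → 35 → 106 → 53 → 160 → 80 → 40 → 20 → 10 → 5 → 16 → 8 → 4 → 2 → 1
Total steps = 112

112 steps


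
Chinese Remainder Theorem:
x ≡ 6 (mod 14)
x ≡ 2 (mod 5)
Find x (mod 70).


M = 14*5 = 70
M1 = M/14 = 5, M2 = M/5 = 14
M1^(-1) mod 14 = 3, M2^(-1) mod 5 = 4
x = 6*5*3 + 2*14*4 = 202
202 mod 70 = 62
Check: 62 mod 14 = 6 ✓, 62 mod 5 = 2 ✓

x ≡ 62 (mod 70)


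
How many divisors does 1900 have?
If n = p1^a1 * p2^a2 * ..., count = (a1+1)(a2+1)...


1900 = 2^2 × 5^2 × 19^1
d(1900) = (2+1) × (2+1) × (1+1) = 18

18 divisors


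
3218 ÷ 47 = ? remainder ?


3218 = 47 * 68 + 22
Check: 3196 + 22 = 3218

q = 68, r = 22


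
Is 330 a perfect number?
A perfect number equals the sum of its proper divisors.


Proper divisors of 330: 1, 2, 3, 5, 6, 10, 11, 15, 22, 30, 33, 55, 66, 110, 165
Sum = 1 + 2 + 3 + 5 + 6 + 10 + 11 + 15 + 22 + 30 + 33 + 55 + 66 + 110 + 165 = 534

No, 330 is not perfect (534 ≠ 330)


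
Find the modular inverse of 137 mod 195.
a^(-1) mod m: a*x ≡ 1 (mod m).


Use the extended Euclidean algorithm on (195, 137); each row r = 195*s + 137*t:
r=195, s=1, t=0
r=137, s=0, t=1
q=1: r=58, s=1, t=-1   [195*(1) + 137*(-1) = 58]
q=2: r=21, s=-2, t=3   [195*(-2) + 137*(3) = 21]
q=2: r=16, s=5, t=-7   [195*(5) + 137*(-7) = 16]
q=1: r=5, s=-7, t=10   [195*(-7) + 137*(10) = 5]
q=3: r=1, s=26, t=-37   [195*(26) + 137*(-37) = 1]
q=5: r=0, s=-137, t=195   [195*(-137) + 137*(195) = 0]
GCD = 1 with t = -37, so 137*(-37) ≡ 1 (mod 195)
Inverse = -37 mod 195 = 158
Check: 137 * 158 = 21646 ≡ 1 (mod 195)

137^(-1) ≡ 158 (mod 195)


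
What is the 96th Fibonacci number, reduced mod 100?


F(k) mod 100 for k=1..96:
1, 1, 2, 3, 5, 8, 13, 21, 34, 55, 89, 44, 33, 77, 10, 87, 97, 84, 81, 65, 46, 11, 57, 68, 25, 93, 18, 11, 29, 40, 69, 9, 78, 87, 65, 52, 17, 69, 86, 55, 41, 96, 37, 33, 70, 3, 73, 76, 49, 25, 74, 99, 73, 72, 45, 17, 62, 79, 41, 20, 61, 81, 42, 23, 65, 88, 53, 41, 94, 35, 29, 64, 93, 57, 50, 7, 57, 64, 21, 85, 6, 91, 97, 88, 85, 73, 58, 31, 89, 20, 9, 29, 38, 67, 5, 72
F(96) mod 100 = 72


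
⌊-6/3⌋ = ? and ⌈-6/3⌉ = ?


-6/3 = -2.0000
floor = -2
ceil = -2

floor = -2, ceil = -2


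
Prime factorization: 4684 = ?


4684 / 2 = 2342
2342 / 2 = 1171
1171 / 1171 = 1
4684 = 2^2 × 1171


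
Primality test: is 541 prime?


Check divisors up to sqrt(541) = 23.2594
No divisors found.
541 is prime.

Yes, 541 is prime


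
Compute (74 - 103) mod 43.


74 - 103 = -29
-29 mod 43 = 14


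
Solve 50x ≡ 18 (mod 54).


GCD(50, 54) = 2 divides 18
Divide: 25x ≡ 9 (mod 27)
x ≡ 9 (mod 27)


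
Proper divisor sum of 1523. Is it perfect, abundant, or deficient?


Proper divisors: 1
Sum = 1 = 1
1 < 1523 → deficient

s(1523) = 1 (deficient)


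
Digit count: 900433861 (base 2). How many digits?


900433861 in base 2 = 110101101010111000011111000101
Number of digits = 30

30 digits (base 2)


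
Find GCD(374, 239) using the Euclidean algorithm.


374 = 1 * 239 + 135
239 = 1 * 135 + 104
135 = 1 * 104 + 31
104 = 3 * 31 + 11
31 = 2 * 11 + 9
11 = 1 * 9 + 2
9 = 4 * 2 + 1
2 = 2 * 1 + 0
GCD = 1


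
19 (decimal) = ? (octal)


19 (base 10) = 19 (decimal)
19 (decimal) = 23 (base 8)


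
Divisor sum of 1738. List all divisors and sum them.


Divisors of 1738: 1, 2, 11, 22, 79, 158, 869, 1738
Sum = 1 + 2 + 11 + 22 + 79 + 158 + 869 + 1738 = 2880

σ(1738) = 2880


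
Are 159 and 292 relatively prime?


Euclidean algorithm:
292 = 1 * 159 + 133
159 = 1 * 133 + 26
133 = 5 * 26 + 3
26 = 8 * 3 + 2
3 = 1 * 2 + 1
2 = 2 * 1 + 0
GCD(159, 292) = 1

Yes, coprime (GCD = 1)


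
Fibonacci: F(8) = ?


Sequence: 1, 1, 2, 3, 5, 8, 13, 21
F(8) = 21


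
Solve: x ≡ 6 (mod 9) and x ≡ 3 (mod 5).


M = 9*5 = 45
M1 = M/9 = 5, M2 = M/5 = 9
M1^(-1) mod 9 = 2, M2^(-1) mod 5 = 4
x = 6*5*2 + 3*9*4 = 168
168 mod 45 = 33
Check: 33 mod 9 = 6 ✓, 33 mod 5 = 3 ✓

x ≡ 33 (mod 45)


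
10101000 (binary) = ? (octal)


10101000 (base 2) = 168 (decimal)
168 (decimal) = 250 (base 8)


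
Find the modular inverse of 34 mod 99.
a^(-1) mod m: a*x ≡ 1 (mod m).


Use the extended Euclidean algorithm on (99, 34); each row r = 99*s + 34*t:
r=99, s=1, t=0
r=34, s=0, t=1
q=2: r=31, s=1, t=-2   [99*(1) + 34*(-2) = 31]
q=1: r=3, s=-1, t=3   [99*(-1) + 34*(3) = 3]
q=10: r=1, s=11, t=-32   [99*(11) + 34*(-32) = 1]
q=3: r=0, s=-34, t=99   [99*(-34) + 34*(99) = 0]
GCD = 1 with t = -32, so 34*(-32) ≡ 1 (mod 99)
Inverse = -32 mod 99 = 67
Check: 34 * 67 = 2278 ≡ 1 (mod 99)

34^(-1) ≡ 67 (mod 99)


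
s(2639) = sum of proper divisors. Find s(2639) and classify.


Proper divisors: 1, 7, 13, 29, 91, 203, 377
Sum = 1 + 7 + 13 + 29 + 91 + 203 + 377 = 721
721 < 2639 → deficient

s(2639) = 721 (deficient)


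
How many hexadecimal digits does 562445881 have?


562445881 in base 16 = 21863E39
Number of digits = 8

8 digits (base 16)


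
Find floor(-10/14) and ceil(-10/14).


-10/14 = -0.7143
floor = -1
ceil = 0

floor = -1, ceil = 0


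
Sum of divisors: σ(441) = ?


Divisors of 441: 1, 3, 7, 9, 21, 49, 63, 147, 441
Sum = 1 + 3 + 7 + 9 + 21 + 49 + 63 + 147 + 441 = 741

σ(441) = 741


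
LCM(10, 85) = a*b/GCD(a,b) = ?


GCD(10, 85) = 5
LCM = 10*85/5 = 850/5 = 170

LCM = 170


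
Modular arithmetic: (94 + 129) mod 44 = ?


94 + 129 = 223
223 mod 44 = 3


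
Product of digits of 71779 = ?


7 × 1 × 7 × 7 × 9 = 3087


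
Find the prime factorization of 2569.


2569 / 7 = 367
367 / 367 = 1
2569 = 7 × 367


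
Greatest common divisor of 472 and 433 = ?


472 = 1 * 433 + 39
433 = 11 * 39 + 4
39 = 9 * 4 + 3
4 = 1 * 3 + 1
3 = 3 * 1 + 0
GCD = 1
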